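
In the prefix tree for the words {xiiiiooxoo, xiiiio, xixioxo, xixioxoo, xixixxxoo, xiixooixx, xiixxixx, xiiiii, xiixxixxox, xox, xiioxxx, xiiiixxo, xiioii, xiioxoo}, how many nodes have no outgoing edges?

Leaves are exactly the stored words that no other stored word extends.
Those words: "xiiiii", "xiiiiooxoo", "xiiiixxo", "xiioii", "xiioxoo", "xiioxxx", "xiixooixx", "xiixxixxox", "xixioxoo", "xixixxxoo", "xox"
Leaf count: 11

11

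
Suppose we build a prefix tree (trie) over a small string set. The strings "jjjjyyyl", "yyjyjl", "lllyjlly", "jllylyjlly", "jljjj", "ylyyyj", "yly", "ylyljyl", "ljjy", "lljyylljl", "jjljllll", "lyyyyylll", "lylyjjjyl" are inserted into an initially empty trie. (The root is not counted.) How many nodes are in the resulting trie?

74

For each word, the new-node count is its length minus the longest prefix already in the trie:
  "jjjjyyyl" → 8 new (j, j, j, j, y, y, y, l)
  "yyjyjl" → 6 new (y, y, j, y, j, l)
  "lllyjlly" → 8 new (l, l, l, y, j, l, l, y)
  "jllylyjlly" → prefix "j" already present; 9 new (l, l, y, l, y, j, l, l, y)
  "jljjj" → prefix "jl" already present; 3 new (j, j, j)
  "ylyyyj" → prefix "y" already present; 5 new (l, y, y, y, j)
  "yly" → prefix "yly" already present; 0 new (none)
  "ylyljyl" → prefix "yly" already present; 4 new (l, j, y, l)
  "ljjy" → prefix "l" already present; 3 new (j, j, y)
  "lljyylljl" → prefix "ll" already present; 7 new (j, y, y, l, l, j, l)
  "jjljllll" → prefix "jj" already present; 6 new (l, j, l, l, l, l)
  "lyyyyylll" → prefix "l" already present; 8 new (y, y, y, y, y, l, l, l)
  "lylyjjjyl" → prefix "ly" already present; 7 new (l, y, j, j, j, y, l)
Total nodes = 8 + 6 + 8 + 9 + 3 + 5 + 0 + 4 + 3 + 7 + 6 + 8 + 7 = 74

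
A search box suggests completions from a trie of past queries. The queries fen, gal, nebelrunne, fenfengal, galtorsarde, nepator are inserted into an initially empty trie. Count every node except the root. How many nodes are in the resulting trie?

35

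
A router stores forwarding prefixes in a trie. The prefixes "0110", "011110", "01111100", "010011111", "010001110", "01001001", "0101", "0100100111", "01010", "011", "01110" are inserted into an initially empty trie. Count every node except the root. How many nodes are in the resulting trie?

30

Trace insertions, counting only characters that open a new branch:
  "0110" → 4 new (0, 1, 1, 0)
  "011110" → prefix "011" already present; 3 new (1, 1, 0)
  "01111100" → prefix "01111" already present; 3 new (1, 0, 0)
  "010011111" → prefix "01" already present; 7 new (0, 0, 1, 1, 1, 1, 1)
  "010001110" → prefix "0100" already present; 5 new (0, 1, 1, 1, 0)
  "01001001" → prefix "01001" already present; 3 new (0, 0, 1)
  "0101" → prefix "010" already present; 1 new (1)
  "0100100111" → prefix "01001001" already present; 2 new (1, 1)
  "01010" → prefix "0101" already present; 1 new (0)
  "011" → prefix "011" already present; 0 new (none)
  "01110" → prefix "0111" already present; 1 new (0)
Total nodes = 4 + 3 + 3 + 7 + 5 + 3 + 1 + 2 + 1 + 0 + 1 = 30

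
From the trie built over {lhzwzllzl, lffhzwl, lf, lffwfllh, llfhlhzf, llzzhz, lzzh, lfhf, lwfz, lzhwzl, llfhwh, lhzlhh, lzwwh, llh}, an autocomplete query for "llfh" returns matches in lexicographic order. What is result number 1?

Filter for "llfh…" and sort: "llfhlhzf", "llfhwh"
Position 1: llfhlhzf

llfhlhzf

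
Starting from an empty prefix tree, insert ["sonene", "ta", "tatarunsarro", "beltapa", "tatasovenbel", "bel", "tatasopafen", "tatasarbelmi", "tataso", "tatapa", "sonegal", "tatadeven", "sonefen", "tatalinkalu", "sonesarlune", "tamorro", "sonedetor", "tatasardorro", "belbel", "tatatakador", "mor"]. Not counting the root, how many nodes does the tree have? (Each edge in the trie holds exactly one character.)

100

Trace insertions, counting only characters that open a new branch:
  "sonene" → 6 new (s, o, n, e, n, e)
  "ta" → 2 new (t, a)
  "tatarunsarro" → prefix "ta" already present; 10 new (t, a, r, u, n, s, a, r, r, o)
  "beltapa" → 7 new (b, e, l, t, a, p, a)
  "tatasovenbel" → prefix "tata" already present; 8 new (s, o, v, e, n, b, e, l)
  "bel" → prefix "bel" already present; 0 new (none)
  "tatasopafen" → prefix "tataso" already present; 5 new (p, a, f, e, n)
  "tatasarbelmi" → prefix "tatas" already present; 7 new (a, r, b, e, l, m, i)
  "tataso" → prefix "tataso" already present; 0 new (none)
  "tatapa" → prefix "tata" already present; 2 new (p, a)
  "sonegal" → prefix "sone" already present; 3 new (g, a, l)
  "tatadeven" → prefix "tata" already present; 5 new (d, e, v, e, n)
  "sonefen" → prefix "sone" already present; 3 new (f, e, n)
  "tatalinkalu" → prefix "tata" already present; 7 new (l, i, n, k, a, l, u)
  "sonesarlune" → prefix "sone" already present; 7 new (s, a, r, l, u, n, e)
  "tamorro" → prefix "ta" already present; 5 new (m, o, r, r, o)
  "sonedetor" → prefix "sone" already present; 5 new (d, e, t, o, r)
  "tatasardorro" → prefix "tatasar" already present; 5 new (d, o, r, r, o)
  "belbel" → prefix "bel" already present; 3 new (b, e, l)
  "tatatakador" → prefix "tata" already present; 7 new (t, a, k, a, d, o, r)
  "mor" → 3 new (m, o, r)
Total nodes = 6 + 2 + 10 + 7 + 8 + 0 + 5 + 7 + 0 + 2 + 3 + 5 + 3 + 7 + 7 + 5 + 5 + 5 + 3 + 7 + 3 = 100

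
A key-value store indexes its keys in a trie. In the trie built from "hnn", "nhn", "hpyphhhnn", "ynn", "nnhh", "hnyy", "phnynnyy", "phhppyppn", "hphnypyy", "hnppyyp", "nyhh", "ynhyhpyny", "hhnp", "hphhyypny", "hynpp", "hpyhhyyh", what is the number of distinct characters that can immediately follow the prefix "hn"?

3

Follow the path "hn" to its node, then look at its outgoing edges.
Distinct next characters after "hn": n, p, y.
That node has 3 child edges.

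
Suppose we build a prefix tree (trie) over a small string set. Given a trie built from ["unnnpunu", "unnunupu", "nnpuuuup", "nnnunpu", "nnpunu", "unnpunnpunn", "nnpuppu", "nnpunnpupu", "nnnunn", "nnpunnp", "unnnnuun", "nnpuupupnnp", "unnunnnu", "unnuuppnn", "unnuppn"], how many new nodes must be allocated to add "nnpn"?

1

The longest prefix of "nnpn" already in the trie is "nnp" (length 3).
So 4 − 3 = 1 new nodes.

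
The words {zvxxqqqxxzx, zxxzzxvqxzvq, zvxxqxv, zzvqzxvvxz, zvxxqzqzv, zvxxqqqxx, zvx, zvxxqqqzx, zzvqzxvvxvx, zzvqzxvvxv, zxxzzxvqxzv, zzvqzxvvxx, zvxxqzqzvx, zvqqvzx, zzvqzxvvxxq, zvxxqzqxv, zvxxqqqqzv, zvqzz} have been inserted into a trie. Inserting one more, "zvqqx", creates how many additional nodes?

Walking "zvqqx" from the root, the first 4 characters ("zvqq") follow existing edges; "x" is the first miss.
So 5 − 4 = 1 new nodes.

1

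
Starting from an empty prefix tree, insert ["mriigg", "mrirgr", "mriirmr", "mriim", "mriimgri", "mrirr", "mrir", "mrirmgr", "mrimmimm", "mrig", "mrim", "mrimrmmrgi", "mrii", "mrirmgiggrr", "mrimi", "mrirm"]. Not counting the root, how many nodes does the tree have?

Trie structure (* marks end of a word):
(root)
└─ m
   └─ r
      └─ i
         ├─ g *
         ├─ i *
         │  ├─ g
         │  │  └─ g *
         │  ├─ m *
         │  │  └─ g
         │  │     └─ r
         │  │        └─ i *
         │  └─ r
         │     └─ m
         │        └─ r *
         ├─ m *
         │  ├─ i *
         │  ├─ m
         │  │  └─ i
         │  │     └─ m
         │  │        └─ m *
         │  └─ r
         │     └─ m
         │        └─ m
         │           └─ r
         │              └─ g
         │                 └─ i *
         └─ r *
            ├─ g
            │  └─ r *
            ├─ m *
            │  └─ g
            │     ├─ i
            │     │  └─ g
            │     │     └─ g
            │     │        └─ r
            │     │           └─ r *
            │     └─ r *
            └─ r *
Counting every labelled node above: 38.

38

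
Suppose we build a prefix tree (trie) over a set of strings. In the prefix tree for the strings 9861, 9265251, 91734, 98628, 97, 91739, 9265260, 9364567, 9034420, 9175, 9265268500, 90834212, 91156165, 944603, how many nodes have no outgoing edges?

A leaf is a node with no children — equivalently, the end of a word that is not a proper prefix of any other stored word.
Those words: "9034420", "90834212", "91156165", "91734", "91739", "9175", "9265251", "9265260", "9265268500", "9364567", "944603", "97", "9861", "98628"
Leaf count: 14

14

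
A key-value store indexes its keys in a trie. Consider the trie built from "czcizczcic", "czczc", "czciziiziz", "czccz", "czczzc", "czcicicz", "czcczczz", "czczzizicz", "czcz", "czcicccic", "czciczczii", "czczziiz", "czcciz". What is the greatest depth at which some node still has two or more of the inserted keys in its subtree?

6

The deepest shared node is where two words last agree before diverging.
"czczziiz" and "czczzizicz" agree on "czczzi" (6 characters) before diverging; nothing deeper is shared.
Longest shared-prefix length: 6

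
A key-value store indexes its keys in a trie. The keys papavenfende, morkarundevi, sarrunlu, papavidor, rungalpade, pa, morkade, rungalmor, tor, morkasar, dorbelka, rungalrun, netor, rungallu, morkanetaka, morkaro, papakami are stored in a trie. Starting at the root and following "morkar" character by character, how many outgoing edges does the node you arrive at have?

Walk "morkar" from the root, arriving at one node.
Characters that immediately follow "morkar" among the stored strings: {o, u}.
That node has 2 child edges.

2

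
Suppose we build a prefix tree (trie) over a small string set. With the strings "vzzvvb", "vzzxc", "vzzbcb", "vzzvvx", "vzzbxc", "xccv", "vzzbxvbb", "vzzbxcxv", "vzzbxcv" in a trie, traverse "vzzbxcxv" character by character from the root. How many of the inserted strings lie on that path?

Traverse "vzzbxcxv" character by character; count nodes along the way that are marked as word ends.
Prefixes of the query that are stored words: "vzzbxc", "vzzbxcxv"
Count: 2

2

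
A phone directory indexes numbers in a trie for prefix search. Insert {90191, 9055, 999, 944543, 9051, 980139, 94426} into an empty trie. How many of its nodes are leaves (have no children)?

Leaves are exactly the stored words that no other stored word extends.
Those words: "90191", "9051", "9055", "94426", "944543", "980139", "999"
Leaf count: 7

7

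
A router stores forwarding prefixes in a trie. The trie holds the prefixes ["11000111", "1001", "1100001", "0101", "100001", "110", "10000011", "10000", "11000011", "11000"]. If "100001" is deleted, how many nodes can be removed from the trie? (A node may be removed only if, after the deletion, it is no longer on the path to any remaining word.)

1

After clearing the end-marker at "100001", prune upward until reaching a node still needed by another word.
The suffix "1" (1 node) is used only by "100001"; the node for "10000" still has the child "0", so pruning stops there.
Nodes removed: 1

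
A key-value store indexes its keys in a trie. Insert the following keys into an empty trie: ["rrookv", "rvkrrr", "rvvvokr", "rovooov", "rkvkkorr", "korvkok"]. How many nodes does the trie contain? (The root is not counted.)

36

Trie structure (* marks end of a word):
(root)
├─ k
│  └─ o
│     └─ r
│        └─ v
│           └─ k
│              └─ o
│                 └─ k *
└─ r
   ├─ k
   │  └─ v
   │     └─ k
   │        └─ k
   │           └─ o
   │              └─ r
   │                 └─ r *
   ├─ o
   │  └─ v
   │     └─ o
   │        └─ o
   │           └─ o
   │              └─ v *
   ├─ r
   │  └─ o
   │     └─ o
   │        └─ k
   │           └─ v *
   └─ v
      ├─ k
      │  └─ r
      │     └─ r
      │        └─ r *
      └─ v
         └─ v
            └─ o
               └─ k
                  └─ r *
Counting every labelled node above: 36.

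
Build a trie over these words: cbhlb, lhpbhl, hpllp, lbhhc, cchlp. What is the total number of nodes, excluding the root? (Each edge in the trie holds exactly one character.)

24

Trace insertions, counting only characters that open a new branch:
  "cbhlb" → 5 new (c, b, h, l, b)
  "lhpbhl" → 6 new (l, h, p, b, h, l)
  "hpllp" → 5 new (h, p, l, l, p)
  "lbhhc" → prefix "l" already present; 4 new (b, h, h, c)
  "cchlp" → prefix "c" already present; 4 new (c, h, l, p)
Total nodes = 5 + 6 + 5 + 4 + 4 = 24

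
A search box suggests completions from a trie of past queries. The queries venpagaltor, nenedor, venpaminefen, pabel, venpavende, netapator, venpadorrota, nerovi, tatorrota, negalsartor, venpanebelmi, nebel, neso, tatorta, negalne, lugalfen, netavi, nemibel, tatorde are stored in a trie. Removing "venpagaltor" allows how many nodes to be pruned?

6

After clearing the end-marker at "venpagaltor", prune upward until reaching a node still needed by another word.
The suffix "galtor" (6 nodes) is used only by "venpagaltor"; the node for "venpa" still has the child "m", so pruning stops there.
Nodes removed: 6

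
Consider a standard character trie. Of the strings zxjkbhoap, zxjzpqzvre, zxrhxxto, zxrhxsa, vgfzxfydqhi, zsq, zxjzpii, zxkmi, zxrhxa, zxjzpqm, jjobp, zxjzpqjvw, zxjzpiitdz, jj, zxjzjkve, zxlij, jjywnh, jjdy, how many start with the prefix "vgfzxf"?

Traverse to the node for "vgfzxf", then collect every word in that subtree.
Words under "vgfzxf": vgfzxfydqhi
Count: 1

1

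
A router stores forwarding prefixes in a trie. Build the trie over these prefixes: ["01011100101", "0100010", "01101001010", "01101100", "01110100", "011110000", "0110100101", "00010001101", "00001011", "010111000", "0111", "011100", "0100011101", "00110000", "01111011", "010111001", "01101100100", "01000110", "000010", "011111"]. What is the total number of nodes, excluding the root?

71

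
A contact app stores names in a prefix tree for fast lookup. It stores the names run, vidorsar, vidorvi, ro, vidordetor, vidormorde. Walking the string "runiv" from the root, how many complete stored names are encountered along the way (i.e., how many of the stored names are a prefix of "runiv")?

1

Traverse "runiv" character by character; count nodes along the way that are marked as word ends.
Prefixes of the query that are stored words: "run"
Count: 1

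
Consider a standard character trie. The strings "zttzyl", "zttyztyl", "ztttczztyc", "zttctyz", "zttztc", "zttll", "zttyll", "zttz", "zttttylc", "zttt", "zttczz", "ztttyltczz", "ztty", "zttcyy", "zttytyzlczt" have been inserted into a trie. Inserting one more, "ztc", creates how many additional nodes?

1

"zt" is already a path in the trie; the remaining "c" must be added.
Each of the 1 remaining characters creates one node.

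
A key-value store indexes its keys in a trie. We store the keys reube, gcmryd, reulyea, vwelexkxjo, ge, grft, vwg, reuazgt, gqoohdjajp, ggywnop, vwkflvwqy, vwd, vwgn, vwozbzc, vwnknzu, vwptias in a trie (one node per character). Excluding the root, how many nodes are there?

73

Count nodes per top-level branch (shared prefixes stored once):
  'g'-branch (gcmryd, ge, ggywnop, gqoohdjajp, grft): 25 nodes
  'r'-branch (reuazgt, reube, reulyea): 13 nodes
  'v'-branch (vwd, vwelexkxjo, vwg, vwgn, vwkflvwqy, vwnknzu, vwozbzc, vwptias): 35 nodes
Sum: 73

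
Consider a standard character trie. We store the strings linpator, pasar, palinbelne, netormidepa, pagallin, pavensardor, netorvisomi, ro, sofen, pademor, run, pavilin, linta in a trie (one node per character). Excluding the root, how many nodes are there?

73

Insert word by word; a character creates a node only if that edge doesn't already exist:
  "linpator" → 8 new (l, i, n, p, a, t, o, r)
  "pasar" → 5 new (p, a, s, a, r)
  "palinbelne" → prefix "pa" already present; 8 new (l, i, n, b, e, l, n, e)
  "netormidepa" → 11 new (n, e, t, o, r, m, i, d, e, p, a)
  "pagallin" → prefix "pa" already present; 6 new (g, a, l, l, i, n)
  "pavensardor" → prefix "pa" already present; 9 new (v, e, n, s, a, r, d, o, r)
  "netorvisomi" → prefix "netor" already present; 6 new (v, i, s, o, m, i)
  "ro" → 2 new (r, o)
  "sofen" → 5 new (s, o, f, e, n)
  "pademor" → prefix "pa" already present; 5 new (d, e, m, o, r)
  "run" → prefix "r" already present; 2 new (u, n)
  "pavilin" → prefix "pav" already present; 4 new (i, l, i, n)
  "linta" → prefix "lin" already present; 2 new (t, a)
Total nodes = 8 + 5 + 8 + 11 + 6 + 9 + 6 + 2 + 5 + 5 + 2 + 4 + 2 = 73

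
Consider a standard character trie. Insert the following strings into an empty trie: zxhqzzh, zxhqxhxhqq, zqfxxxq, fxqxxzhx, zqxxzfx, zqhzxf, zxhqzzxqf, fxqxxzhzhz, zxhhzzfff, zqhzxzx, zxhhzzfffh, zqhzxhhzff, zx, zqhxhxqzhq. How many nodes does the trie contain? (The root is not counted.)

Insert word by word; a character creates a node only if that edge doesn't already exist:
  "zxhqzzh" → 7 new (z, x, h, q, z, z, h)
  "zxhqxhxhqq" → prefix "zxhq" already present; 6 new (x, h, x, h, q, q)
  "zqfxxxq" → prefix "z" already present; 6 new (q, f, x, x, x, q)
  "fxqxxzhx" → 8 new (f, x, q, x, x, z, h, x)
  "zqxxzfx" → prefix "zq" already present; 5 new (x, x, z, f, x)
  "zqhzxf" → prefix "zq" already present; 4 new (h, z, x, f)
  "zxhqzzxqf" → prefix "zxhqzz" already present; 3 new (x, q, f)
  "fxqxxzhzhz" → prefix "fxqxxzh" already present; 3 new (z, h, z)
  "zxhhzzfff" → prefix "zxh" already present; 6 new (h, z, z, f, f, f)
  "zqhzxzx" → prefix "zqhzx" already present; 2 new (z, x)
  "zxhhzzfffh" → prefix "zxhhzzfff" already present; 1 new (h)
  "zqhzxhhzff" → prefix "zqhzx" already present; 5 new (h, h, z, f, f)
  "zx" → prefix "zx" already present; 0 new (none)
  "zqhxhxqzhq" → prefix "zqh" already present; 7 new (x, h, x, q, z, h, q)
Total nodes = 7 + 6 + 6 + 8 + 5 + 4 + 3 + 3 + 6 + 2 + 1 + 5 + 0 + 7 = 63

63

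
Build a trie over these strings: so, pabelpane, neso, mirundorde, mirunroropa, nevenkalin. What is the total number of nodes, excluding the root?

39

Count nodes per top-level branch (shared prefixes stored once):
  'm'-branch (mirundorde, mirunroropa): 16 nodes
  'n'-branch (neso, nevenkalin): 12 nodes
  'p'-branch (pabelpane): 9 nodes
  's'-branch (so): 2 nodes
Sum: 39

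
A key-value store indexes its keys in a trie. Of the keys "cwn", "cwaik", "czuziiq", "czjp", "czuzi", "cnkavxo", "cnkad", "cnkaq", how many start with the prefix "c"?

Filter for entries beginning with "c":
Words under "c": cnkad, cnkaq, cnkavxo, cwaik, cwn, czjp, czuzi, czuziiq
Count: 8

8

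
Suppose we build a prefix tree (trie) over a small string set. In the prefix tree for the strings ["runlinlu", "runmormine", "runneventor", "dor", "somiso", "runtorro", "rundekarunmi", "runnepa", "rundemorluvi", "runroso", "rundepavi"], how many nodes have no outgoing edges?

11

A leaf is a node with no children — equivalently, the end of a word that is not a proper prefix of any other stored word.
Those words: "dor", "rundekarunmi", "rundemorluvi", "rundepavi", "runlinlu", "runmormine", "runnepa", "runneventor", "runroso", "runtorro", "somiso"
Leaf count: 11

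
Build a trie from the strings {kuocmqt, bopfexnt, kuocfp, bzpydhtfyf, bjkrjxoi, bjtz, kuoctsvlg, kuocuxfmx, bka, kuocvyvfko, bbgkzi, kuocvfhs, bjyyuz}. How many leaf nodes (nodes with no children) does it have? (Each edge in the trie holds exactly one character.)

13

A leaf is a node with no children — equivalently, the end of a word that is not a proper prefix of any other stored word.
Those words: "bbgkzi", "bjkrjxoi", "bjtz", "bjyyuz", "bka", "bopfexnt", "bzpydhtfyf", "kuocfp", "kuocmqt", "kuoctsvlg", "kuocuxfmx", "kuocvfhs", "kuocvyvfko"
Leaf count: 13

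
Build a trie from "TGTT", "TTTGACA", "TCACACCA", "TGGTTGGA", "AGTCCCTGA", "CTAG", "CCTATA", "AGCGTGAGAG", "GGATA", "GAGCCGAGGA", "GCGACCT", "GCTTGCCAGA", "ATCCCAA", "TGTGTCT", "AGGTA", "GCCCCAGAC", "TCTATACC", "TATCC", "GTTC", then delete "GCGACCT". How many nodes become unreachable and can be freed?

5

A node on "GCGACCT"'s path can go only if nothing else ends at it or branches off below it.
The suffix "GACCT" (5 nodes) is used only by "GCGACCT"; the node for "GC" still has the child "T", so pruning stops there.
Nodes removed: 5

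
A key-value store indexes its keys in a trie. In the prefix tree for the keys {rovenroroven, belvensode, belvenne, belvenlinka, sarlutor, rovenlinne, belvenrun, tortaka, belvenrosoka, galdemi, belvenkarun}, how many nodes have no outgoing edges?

11

Leaves are exactly the stored words that no other stored word extends.
Those words: "belvenkarun", "belvenlinka", "belvenne", "belvenrosoka", "belvenrun", "belvensode", "galdemi", "rovenlinne", "rovenroroven", "sarlutor", "tortaka"
Leaf count: 11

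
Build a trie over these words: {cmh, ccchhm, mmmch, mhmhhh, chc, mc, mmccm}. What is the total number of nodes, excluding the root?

Trie structure (* marks end of a word):
(root)
├─ c
│  ├─ c
│  │  └─ c
│  │     └─ h
│  │        └─ h
│  │           └─ m *
│  ├─ h
│  │  └─ c *
│  └─ m
│     └─ h *
└─ m
   ├─ c *
   ├─ h
   │  └─ m
   │     └─ h
   │        └─ h
   │           └─ h *
   └─ m
      ├─ c
      │  └─ c
      │     └─ m *
      └─ m
         └─ c
            └─ h *
Counting every labelled node above: 24.

24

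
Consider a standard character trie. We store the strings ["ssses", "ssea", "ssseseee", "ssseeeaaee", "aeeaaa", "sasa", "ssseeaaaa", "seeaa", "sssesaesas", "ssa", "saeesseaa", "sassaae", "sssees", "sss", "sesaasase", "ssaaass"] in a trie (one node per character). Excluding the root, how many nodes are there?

62

Insert word by word; a character creates a node only if that edge doesn't already exist:
  "ssses" → 5 new (s, s, s, e, s)
  "ssea" → prefix "ss" already present; 2 new (e, a)
  "ssseseee" → prefix "ssses" already present; 3 new (e, e, e)
  "ssseeeaaee" → prefix "ssse" already present; 6 new (e, e, a, a, e, e)
  "aeeaaa" → 6 new (a, e, e, a, a, a)
  "sasa" → prefix "s" already present; 3 new (a, s, a)
  "ssseeaaaa" → prefix "sssee" already present; 4 new (a, a, a, a)
  "seeaa" → prefix "s" already present; 4 new (e, e, a, a)
  "sssesaesas" → prefix "ssses" already present; 5 new (a, e, s, a, s)
  "ssa" → prefix "ss" already present; 1 new (a)
  "saeesseaa" → prefix "sa" already present; 7 new (e, e, s, s, e, a, a)
  "sassaae" → prefix "sas" already present; 4 new (s, a, a, e)
  "sssees" → prefix "sssee" already present; 1 new (s)
  "sss" → prefix "sss" already present; 0 new (none)
  "sesaasase" → prefix "se" already present; 7 new (s, a, a, s, a, s, e)
  "ssaaass" → prefix "ssa" already present; 4 new (a, a, s, s)
Total nodes = 5 + 2 + 3 + 6 + 6 + 3 + 4 + 4 + 5 + 1 + 7 + 4 + 1 + 0 + 7 + 4 = 62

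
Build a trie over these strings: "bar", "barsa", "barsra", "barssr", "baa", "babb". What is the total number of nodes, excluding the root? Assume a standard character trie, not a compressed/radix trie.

12

For each word, the new-node count is its length minus the longest prefix already in the trie:
  "bar" → 3 new (b, a, r)
  "barsa" → prefix "bar" already present; 2 new (s, a)
  "barsra" → prefix "bars" already present; 2 new (r, a)
  "barssr" → prefix "bars" already present; 2 new (s, r)
  "baa" → prefix "ba" already present; 1 new (a)
  "babb" → prefix "ba" already present; 2 new (b, b)
Total nodes = 3 + 2 + 2 + 2 + 1 + 2 = 12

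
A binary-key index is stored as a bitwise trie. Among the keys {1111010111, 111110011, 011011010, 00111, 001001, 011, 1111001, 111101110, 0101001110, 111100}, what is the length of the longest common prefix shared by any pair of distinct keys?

Equivalently: take the maximum, over all pairs, of their longest common prefix length.
e.g. "111100" and "1111001" share the prefix "111100" of length 6; no pair shares a longer one.
Longest shared-prefix length: 6

6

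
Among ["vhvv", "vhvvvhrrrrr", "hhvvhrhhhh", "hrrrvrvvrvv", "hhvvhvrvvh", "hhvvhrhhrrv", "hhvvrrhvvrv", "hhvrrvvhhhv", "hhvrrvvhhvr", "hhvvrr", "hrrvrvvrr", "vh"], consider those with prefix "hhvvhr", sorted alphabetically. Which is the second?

hhvvhrhhrrv

Words with prefix "hhvvhr", in lexicographic order: "hhvvhrhhhh", "hhvvhrhhrrv"
Position 2: hhvvhrhhrrv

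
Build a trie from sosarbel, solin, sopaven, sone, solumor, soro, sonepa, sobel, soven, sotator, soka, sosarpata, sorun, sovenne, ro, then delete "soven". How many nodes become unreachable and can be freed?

A node on "soven"'s path can go only if nothing else ends at it or branches off below it.
Every node on "soven" is still needed (e.g. by "sovenne"), so nothing is freed.
Nodes removed: 0

0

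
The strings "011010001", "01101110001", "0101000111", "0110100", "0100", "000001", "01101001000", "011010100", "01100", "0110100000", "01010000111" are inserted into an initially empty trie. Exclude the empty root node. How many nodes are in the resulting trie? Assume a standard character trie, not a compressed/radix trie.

43

For each word, the new-node count is its length minus the longest prefix already in the trie:
  "011010001" → 9 new (0, 1, 1, 0, 1, 0, 0, 0, 1)
  "01101110001" → prefix "01101" already present; 6 new (1, 1, 0, 0, 0, 1)
  "0101000111" → prefix "01" already present; 8 new (0, 1, 0, 0, 0, 1, 1, 1)
  "0110100" → prefix "0110100" already present; 0 new (none)
  "0100" → prefix "010" already present; 1 new (0)
  "000001" → prefix "0" already present; 5 new (0, 0, 0, 0, 1)
  "01101001000" → prefix "0110100" already present; 4 new (1, 0, 0, 0)
  "011010100" → prefix "011010" already present; 3 new (1, 0, 0)
  "01100" → prefix "0110" already present; 1 new (0)
  "0110100000" → prefix "01101000" already present; 2 new (0, 0)
  "01010000111" → prefix "0101000" already present; 4 new (0, 1, 1, 1)
Total nodes = 9 + 6 + 8 + 0 + 1 + 5 + 4 + 3 + 1 + 2 + 4 = 43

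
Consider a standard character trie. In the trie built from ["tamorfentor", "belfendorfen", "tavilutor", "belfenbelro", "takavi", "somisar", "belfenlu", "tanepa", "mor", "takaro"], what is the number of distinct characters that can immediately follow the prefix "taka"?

2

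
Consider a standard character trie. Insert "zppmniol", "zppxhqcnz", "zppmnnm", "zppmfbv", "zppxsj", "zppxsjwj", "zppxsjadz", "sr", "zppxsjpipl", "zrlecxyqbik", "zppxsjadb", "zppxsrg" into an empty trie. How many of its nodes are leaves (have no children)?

Leaves are exactly the stored words that no other stored word extends.
Those words: "sr", "zppmfbv", "zppmniol", "zppmnnm", "zppxhqcnz", "zppxsjadb", "zppxsjadz", "zppxsjpipl", "zppxsjwj", "zppxsrg", "zrlecxyqbik"
Leaf count: 11

11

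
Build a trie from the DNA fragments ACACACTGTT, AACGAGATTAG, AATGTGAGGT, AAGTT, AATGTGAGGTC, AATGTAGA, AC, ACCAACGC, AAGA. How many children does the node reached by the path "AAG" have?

2

Walk "AAG" from the root, arriving at one node.
Characters that immediately follow "AAG" among the stored strings: {A, T}.
That node has 2 child edges.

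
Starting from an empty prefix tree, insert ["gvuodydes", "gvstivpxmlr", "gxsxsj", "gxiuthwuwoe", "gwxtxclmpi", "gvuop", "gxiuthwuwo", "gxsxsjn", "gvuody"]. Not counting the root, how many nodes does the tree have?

Count nodes per top-level branch (shared prefixes stored once):
  'g'-branch (gvstivpxmlr, gvuody, gvuodydes, gvuop, gwxtxclmpi, gxiuthwuwo, gxiuthwuwoe, gxsxsj, gxsxsjn): 43 nodes
Sum: 43

43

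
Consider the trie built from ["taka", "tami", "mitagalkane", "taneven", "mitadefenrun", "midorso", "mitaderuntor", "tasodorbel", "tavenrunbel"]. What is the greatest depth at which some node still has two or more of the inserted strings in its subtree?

6

The deepest shared node is where two words last agree before diverging.
e.g. "mitadefenrun" and "mitaderuntor" share the prefix "mitade" of length 6; no pair shares a longer one.
Longest shared-prefix length: 6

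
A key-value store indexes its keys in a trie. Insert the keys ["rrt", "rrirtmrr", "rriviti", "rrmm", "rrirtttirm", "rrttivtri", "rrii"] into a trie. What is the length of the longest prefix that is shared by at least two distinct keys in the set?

5

Equivalently: take the maximum, over all pairs, of their longest common prefix length.
e.g. "rrirtmrr" and "rrirtttirm" share the prefix "rrirt" of length 5; no pair shares a longer one.
Longest shared-prefix length: 5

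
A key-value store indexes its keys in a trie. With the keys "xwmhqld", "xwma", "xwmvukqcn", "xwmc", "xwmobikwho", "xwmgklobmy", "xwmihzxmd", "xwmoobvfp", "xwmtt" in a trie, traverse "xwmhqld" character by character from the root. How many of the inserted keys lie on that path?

Check each prefix of "xwmhqld" against the stored set — each match is an end-marker on the path.
Prefixes of the query that are stored words: "xwmhqld"
Count: 1

1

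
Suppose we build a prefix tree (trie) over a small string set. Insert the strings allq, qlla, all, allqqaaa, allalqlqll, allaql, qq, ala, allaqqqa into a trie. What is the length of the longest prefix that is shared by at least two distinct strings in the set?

5

Equivalently: take the maximum, over all pairs, of their longest common prefix length.
"allaql" and "allaqqqa" agree on "allaq" (5 characters) before diverging; nothing deeper is shared.
Longest shared-prefix length: 5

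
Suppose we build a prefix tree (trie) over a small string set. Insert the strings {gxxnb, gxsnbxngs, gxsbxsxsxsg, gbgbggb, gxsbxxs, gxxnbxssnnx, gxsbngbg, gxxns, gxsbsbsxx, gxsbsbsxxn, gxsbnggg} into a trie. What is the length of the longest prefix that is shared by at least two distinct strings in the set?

9

Look for the deepest trie node that still has at least two words in its subtree.
"gxsbsbsxx" and "gxsbsbsxxn" agree on "gxsbsbsxx" (9 characters) before diverging; nothing deeper is shared.
Longest shared-prefix length: 9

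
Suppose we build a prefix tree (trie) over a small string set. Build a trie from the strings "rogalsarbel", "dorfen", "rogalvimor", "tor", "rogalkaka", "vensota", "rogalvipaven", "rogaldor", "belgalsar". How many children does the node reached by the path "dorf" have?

1

Follow the path "dorf" to its node, then look at its outgoing edges.
Characters that immediately follow "dorf" among the stored strings: {e}.
That node has 1 child edge.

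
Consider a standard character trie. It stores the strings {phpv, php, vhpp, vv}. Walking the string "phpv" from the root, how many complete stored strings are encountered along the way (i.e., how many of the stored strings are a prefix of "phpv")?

Check each prefix of "phpv" against the stored set — each match is an end-marker on the path.
Prefixes of the query that are stored words: "php", "phpv"
Count: 2

2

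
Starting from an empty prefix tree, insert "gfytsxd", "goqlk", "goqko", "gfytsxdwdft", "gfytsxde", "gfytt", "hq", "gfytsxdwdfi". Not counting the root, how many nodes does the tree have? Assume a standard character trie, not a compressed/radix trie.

22

For each word, the new-node count is its length minus the longest prefix already in the trie:
  "gfytsxd" → 7 new (g, f, y, t, s, x, d)
  "goqlk" → prefix "g" already present; 4 new (o, q, l, k)
  "goqko" → prefix "goq" already present; 2 new (k, o)
  "gfytsxdwdft" → prefix "gfytsxd" already present; 4 new (w, d, f, t)
  "gfytsxde" → prefix "gfytsxd" already present; 1 new (e)
  "gfytt" → prefix "gfyt" already present; 1 new (t)
  "hq" → 2 new (h, q)
  "gfytsxdwdfi" → prefix "gfytsxdwdf" already present; 1 new (i)
Total nodes = 7 + 4 + 2 + 4 + 1 + 1 + 2 + 1 = 22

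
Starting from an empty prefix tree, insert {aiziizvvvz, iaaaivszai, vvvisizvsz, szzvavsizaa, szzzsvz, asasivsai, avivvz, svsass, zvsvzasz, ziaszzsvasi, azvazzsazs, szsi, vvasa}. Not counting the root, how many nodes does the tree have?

95

Count nodes per top-level branch (shared prefixes stored once):
  'a'-branch (aiziizvvvz, asasivsai, avivvz, azvazzsazs): 32 nodes
  'i'-branch (iaaaivszai): 10 nodes
  's'-branch (svsass, szsi, szzvavsizaa, szzzsvz): 22 nodes
  'v'-branch (vvasa, vvvisizvsz): 13 nodes
  'z'-branch (ziaszzsvasi, zvsvzasz): 18 nodes
Sum: 95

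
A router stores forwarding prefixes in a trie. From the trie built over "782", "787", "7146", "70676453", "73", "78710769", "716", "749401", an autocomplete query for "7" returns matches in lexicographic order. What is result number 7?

DFS of the "7" subtree visits, in order: "70676453", "7146", "716", "73", "749401", "782", "787", "78710769"
Position 7: 787

787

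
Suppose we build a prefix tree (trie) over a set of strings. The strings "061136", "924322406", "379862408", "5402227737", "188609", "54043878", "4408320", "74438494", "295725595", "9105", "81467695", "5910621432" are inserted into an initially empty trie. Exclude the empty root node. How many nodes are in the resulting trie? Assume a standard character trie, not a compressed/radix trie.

For each word, the new-node count is its length minus the longest prefix already in the trie:
  "061136" → 6 new (0, 6, 1, 1, 3, 6)
  "924322406" → 9 new (9, 2, 4, 3, 2, 2, 4, 0, 6)
  "379862408" → 9 new (3, 7, 9, 8, 6, 2, 4, 0, 8)
  "5402227737" → 10 new (5, 4, 0, 2, 2, 2, 7, 7, 3, 7)
  "188609" → 6 new (1, 8, 8, 6, 0, 9)
  "54043878" → prefix "540" already present; 5 new (4, 3, 8, 7, 8)
  "4408320" → 7 new (4, 4, 0, 8, 3, 2, 0)
  "74438494" → 8 new (7, 4, 4, 3, 8, 4, 9, 4)
  "295725595" → 9 new (2, 9, 5, 7, 2, 5, 5, 9, 5)
  "9105" → prefix "9" already present; 3 new (1, 0, 5)
  "81467695" → 8 new (8, 1, 4, 6, 7, 6, 9, 5)
  "5910621432" → prefix "5" already present; 9 new (9, 1, 0, 6, 2, 1, 4, 3, 2)
Total nodes = 6 + 9 + 9 + 10 + 6 + 5 + 7 + 8 + 9 + 3 + 8 + 9 = 89

89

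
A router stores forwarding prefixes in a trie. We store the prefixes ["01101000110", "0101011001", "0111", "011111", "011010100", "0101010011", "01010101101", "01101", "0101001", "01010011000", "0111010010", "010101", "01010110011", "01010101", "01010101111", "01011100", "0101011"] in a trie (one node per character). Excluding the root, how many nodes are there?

Trace insertions, counting only characters that open a new branch:
  "01101000110" → 11 new (0, 1, 1, 0, 1, 0, 0, 0, 1, 1, 0)
  "0101011001" → prefix "01" already present; 8 new (0, 1, 0, 1, 1, 0, 0, 1)
  "0111" → prefix "011" already present; 1 new (1)
  "011111" → prefix "0111" already present; 2 new (1, 1)
  "011010100" → prefix "011010" already present; 3 new (1, 0, 0)
  "0101010011" → prefix "010101" already present; 4 new (0, 0, 1, 1)
  "01010101101" → prefix "0101010" already present; 4 new (1, 1, 0, 1)
  "01101" → prefix "01101" already present; 0 new (none)
  "0101001" → prefix "01010" already present; 2 new (0, 1)
  "01010011000" → prefix "0101001" already present; 4 new (1, 0, 0, 0)
  "0111010010" → prefix "0111" already present; 6 new (0, 1, 0, 0, 1, 0)
  "010101" → prefix "010101" already present; 0 new (none)
  "01010110011" → prefix "0101011001" already present; 1 new (1)
  "01010101" → prefix "01010101" already present; 0 new (none)
  "01010101111" → prefix "010101011" already present; 2 new (1, 1)
  "01011100" → prefix "0101" already present; 4 new (1, 1, 0, 0)
  "0101011" → prefix "0101011" already present; 0 new (none)
Total nodes = 11 + 8 + 1 + 2 + 3 + 4 + 4 + 0 + 2 + 4 + 6 + 0 + 1 + 0 + 2 + 4 + 0 = 52

52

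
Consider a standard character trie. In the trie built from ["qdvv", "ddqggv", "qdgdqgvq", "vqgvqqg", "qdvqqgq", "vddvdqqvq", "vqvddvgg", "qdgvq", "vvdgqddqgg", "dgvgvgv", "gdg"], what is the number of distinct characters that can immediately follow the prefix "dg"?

1

Walk "dg" from the root, arriving at one node.
Distinct next characters after "dg": v.
That node has 1 child edge.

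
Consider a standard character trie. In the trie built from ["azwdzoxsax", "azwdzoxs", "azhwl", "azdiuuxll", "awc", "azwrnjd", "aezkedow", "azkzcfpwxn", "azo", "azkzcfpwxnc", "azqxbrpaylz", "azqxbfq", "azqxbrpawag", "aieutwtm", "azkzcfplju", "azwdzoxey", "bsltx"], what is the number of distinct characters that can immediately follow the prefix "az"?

6

Follow the path "az" to its node, then look at its outgoing edges.
Characters that immediately follow "az" among the stored strings: {d, h, k, o, q, w}.
That node has 6 child edges.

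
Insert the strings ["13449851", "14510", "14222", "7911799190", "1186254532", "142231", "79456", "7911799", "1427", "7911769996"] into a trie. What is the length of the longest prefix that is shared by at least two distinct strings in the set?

7

Look for the deepest trie node that still has at least two words in its subtree.
e.g. "7911799" and "7911799190" share the prefix "7911799" of length 7; no pair shares a longer one.
Longest shared-prefix length: 7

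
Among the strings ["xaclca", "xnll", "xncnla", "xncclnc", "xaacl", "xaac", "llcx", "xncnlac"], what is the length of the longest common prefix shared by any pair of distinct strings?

6

Look for the deepest trie node that still has at least two words in its subtree.
e.g. "xncnla" and "xncnlac" share the prefix "xncnla" of length 6; no pair shares a longer one.
Longest shared-prefix length: 6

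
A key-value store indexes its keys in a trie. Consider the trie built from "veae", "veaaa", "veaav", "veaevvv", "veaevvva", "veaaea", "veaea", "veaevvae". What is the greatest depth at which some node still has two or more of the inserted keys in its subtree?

Look for the deepest trie node that still has at least two words in its subtree.
"veaevvv" and "veaevvva" agree on "veaevvv" (7 characters) before diverging; nothing deeper is shared.
Longest shared-prefix length: 7

7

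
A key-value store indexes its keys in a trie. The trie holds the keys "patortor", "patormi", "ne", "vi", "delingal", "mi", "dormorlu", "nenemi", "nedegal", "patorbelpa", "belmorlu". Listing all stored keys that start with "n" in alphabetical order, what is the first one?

Filter for "n…" and sort: "ne", "nedegal", "nenemi"
Position 1: ne

ne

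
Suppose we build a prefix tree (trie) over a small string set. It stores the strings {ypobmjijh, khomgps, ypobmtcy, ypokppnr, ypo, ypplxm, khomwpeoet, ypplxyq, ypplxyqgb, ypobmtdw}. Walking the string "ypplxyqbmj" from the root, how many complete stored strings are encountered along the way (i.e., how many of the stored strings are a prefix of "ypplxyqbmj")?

1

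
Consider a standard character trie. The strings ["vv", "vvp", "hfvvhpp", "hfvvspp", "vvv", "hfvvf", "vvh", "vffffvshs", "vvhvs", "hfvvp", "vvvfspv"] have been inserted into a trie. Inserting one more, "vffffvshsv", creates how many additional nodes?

1

The longest prefix of "vffffvshsv" already in the trie is "vffffvshs" (length 9).
Each of the 1 remaining characters creates one node.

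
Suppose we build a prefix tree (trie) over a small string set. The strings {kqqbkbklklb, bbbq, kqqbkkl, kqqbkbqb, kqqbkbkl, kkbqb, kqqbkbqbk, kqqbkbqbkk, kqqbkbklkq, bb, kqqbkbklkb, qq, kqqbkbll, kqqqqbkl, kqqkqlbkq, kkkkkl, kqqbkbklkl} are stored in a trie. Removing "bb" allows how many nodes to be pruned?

0

A node on "bb"'s path can go only if nothing else ends at it or branches off below it.
Every node on "bb" is still needed (e.g. by "bbbq"), so nothing is freed.
Nodes removed: 0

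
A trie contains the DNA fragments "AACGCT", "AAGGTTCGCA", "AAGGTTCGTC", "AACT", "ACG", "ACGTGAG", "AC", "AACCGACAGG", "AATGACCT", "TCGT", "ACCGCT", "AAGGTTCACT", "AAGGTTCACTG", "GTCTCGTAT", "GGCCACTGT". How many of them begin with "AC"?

Filter for entries beginning with "AC":
Matches: "AC", "ACCGCT", "ACG", "ACGTGAG"
Count: 4

4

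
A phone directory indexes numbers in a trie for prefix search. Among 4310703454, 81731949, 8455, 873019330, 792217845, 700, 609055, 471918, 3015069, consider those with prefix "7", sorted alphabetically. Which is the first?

700

Words with prefix "7", in lexicographic order: "700", "792217845"
Position 1: 700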